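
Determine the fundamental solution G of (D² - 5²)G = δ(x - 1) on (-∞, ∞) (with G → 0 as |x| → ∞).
-\frac{e^{-5|x - 1|}}{10}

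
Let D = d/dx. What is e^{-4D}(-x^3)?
- x^{3} + 12 x^{2} - 48 x + 64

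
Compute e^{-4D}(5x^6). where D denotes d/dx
5 x^{6} - 120 x^{5} + 1200 x^{4} - 6400 x^{3} + 19200 x^{2} - 30720 x + 20480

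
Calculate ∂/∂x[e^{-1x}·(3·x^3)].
3 x^{2} \left(3 - x\right) e^{- x}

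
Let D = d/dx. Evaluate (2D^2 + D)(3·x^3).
9 x \left(x + 4\right)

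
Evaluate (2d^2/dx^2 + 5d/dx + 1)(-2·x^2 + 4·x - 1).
- 2 x^{2} - 16 x + 11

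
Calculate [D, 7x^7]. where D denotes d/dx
49 x^{6}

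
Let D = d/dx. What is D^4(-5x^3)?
0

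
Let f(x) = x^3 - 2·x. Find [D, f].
3 x^{2} - 2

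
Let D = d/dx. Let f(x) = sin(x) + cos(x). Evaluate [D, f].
- \sin{\left(x \right)} + \cos{\left(x \right)}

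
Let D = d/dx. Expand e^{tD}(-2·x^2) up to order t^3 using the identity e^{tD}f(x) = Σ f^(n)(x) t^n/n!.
- 2 t^{2} - 4 t x - 2 x^{2}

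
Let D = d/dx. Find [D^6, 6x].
36D^{5}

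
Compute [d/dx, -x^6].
- 6 x^{5}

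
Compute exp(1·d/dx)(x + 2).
x + 3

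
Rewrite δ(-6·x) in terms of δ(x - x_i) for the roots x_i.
\frac{\delta(x)}{6}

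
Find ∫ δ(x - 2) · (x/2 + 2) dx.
3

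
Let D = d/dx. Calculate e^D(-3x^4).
- 3 x^{4} - 12 x^{3} - 18 x^{2} - 12 x - 3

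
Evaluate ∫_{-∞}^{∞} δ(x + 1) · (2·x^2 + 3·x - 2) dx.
-3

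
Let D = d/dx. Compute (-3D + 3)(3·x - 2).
9 x - 15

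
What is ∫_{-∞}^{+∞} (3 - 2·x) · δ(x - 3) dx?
-3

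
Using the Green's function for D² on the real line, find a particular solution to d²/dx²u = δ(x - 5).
\frac{|x - 5|}{2}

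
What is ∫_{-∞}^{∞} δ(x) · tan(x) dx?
0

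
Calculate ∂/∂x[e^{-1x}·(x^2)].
x \left(2 - x\right) e^{- x}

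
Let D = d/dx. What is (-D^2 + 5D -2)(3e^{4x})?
6 e^{4 x}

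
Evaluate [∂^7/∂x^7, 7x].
49\frac{d^{6}}{dx^{6}}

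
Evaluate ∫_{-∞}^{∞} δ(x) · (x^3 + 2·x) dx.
0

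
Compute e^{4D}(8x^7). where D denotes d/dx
8 x^{7} + 224 x^{6} + 2688 x^{5} + 17920 x^{4} + 71680 x^{3} + 172032 x^{2} + 229376 x + 131072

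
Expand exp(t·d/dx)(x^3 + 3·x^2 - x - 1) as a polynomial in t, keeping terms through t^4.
t^{3} + 3 t^{2} \left(x + 1\right) + t \left(3 x^{2} + 6 x - 1\right) + x^{3} + 3 x^{2} - x - 1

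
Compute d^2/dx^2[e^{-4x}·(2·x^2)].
4 \left(8 x^{2} - 8 x + 1\right) e^{- 4 x}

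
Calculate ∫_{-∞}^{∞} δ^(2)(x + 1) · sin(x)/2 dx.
\frac{\sin{\left(1 \right)}}{2}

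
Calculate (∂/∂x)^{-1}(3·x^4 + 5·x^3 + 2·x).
\frac{3 x^{5}}{5} + \frac{5 x^{4}}{4} + x^{2}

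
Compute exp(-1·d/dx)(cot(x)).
\cot{\left(x - 1 \right)}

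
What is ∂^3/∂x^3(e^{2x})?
8 e^{2 x}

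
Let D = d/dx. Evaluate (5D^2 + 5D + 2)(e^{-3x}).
32 e^{- 3 x}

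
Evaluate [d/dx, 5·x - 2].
5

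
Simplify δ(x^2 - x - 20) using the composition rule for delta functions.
\frac{\delta(x - 5) + \delta(x + 4)}{9}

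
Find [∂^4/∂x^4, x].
4\frac{d^{3}}{dx^{3}}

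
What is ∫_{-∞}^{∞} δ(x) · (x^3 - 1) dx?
-1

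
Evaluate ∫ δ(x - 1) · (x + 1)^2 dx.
4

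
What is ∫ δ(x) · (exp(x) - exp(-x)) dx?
0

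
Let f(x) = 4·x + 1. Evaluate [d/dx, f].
4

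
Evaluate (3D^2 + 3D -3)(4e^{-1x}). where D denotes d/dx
- 12 e^{- x}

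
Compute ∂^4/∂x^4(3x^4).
72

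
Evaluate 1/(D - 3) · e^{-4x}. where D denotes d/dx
- \frac{e^{- 4 x}}{7}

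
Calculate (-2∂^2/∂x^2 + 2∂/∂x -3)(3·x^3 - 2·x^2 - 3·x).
- 9 x^{3} + 24 x^{2} - 35 x + 2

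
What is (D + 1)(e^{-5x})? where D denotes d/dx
- 4 e^{- 5 x}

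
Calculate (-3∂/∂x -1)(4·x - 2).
- 4 x - 10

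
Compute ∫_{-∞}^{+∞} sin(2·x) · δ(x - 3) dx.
\sin{\left(6 \right)}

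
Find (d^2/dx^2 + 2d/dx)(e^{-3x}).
3 e^{- 3 x}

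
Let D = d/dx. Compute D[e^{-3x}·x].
\left(1 - 3 x\right) e^{- 3 x}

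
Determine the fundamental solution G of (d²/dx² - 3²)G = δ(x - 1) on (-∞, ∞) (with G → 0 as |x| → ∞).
-\frac{e^{-3|x - 1|}}{6}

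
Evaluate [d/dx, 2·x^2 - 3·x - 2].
4 x - 3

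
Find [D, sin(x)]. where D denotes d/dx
\cos{\left(x \right)}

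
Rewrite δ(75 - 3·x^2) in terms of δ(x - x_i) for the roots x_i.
\frac{\delta(x - 5) + \delta(x + 5)}{30}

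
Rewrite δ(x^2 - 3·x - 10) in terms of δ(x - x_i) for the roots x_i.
\frac{\delta(x + 2) + \delta(x - 5)}{7}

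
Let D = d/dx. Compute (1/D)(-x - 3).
- \frac{x^{2}}{2} - 3 x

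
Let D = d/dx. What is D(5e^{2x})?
10 e^{2 x}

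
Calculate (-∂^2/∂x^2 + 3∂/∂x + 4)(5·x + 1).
20 x + 19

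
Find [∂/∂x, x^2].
2 x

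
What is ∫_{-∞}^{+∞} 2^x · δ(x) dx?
1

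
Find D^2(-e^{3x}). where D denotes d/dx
- 9 e^{3 x}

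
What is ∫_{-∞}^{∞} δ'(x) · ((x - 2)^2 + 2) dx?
4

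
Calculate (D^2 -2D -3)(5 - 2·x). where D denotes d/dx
6 x - 11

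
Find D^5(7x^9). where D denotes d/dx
105840 x^{4}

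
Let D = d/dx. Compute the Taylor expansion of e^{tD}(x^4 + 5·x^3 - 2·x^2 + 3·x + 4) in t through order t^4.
t^{4} + t^{3} \left(4 x + 5\right) + t^{2} \left(6 x^{2} + 15 x - 2\right) + t \left(4 x^{3} + 15 x^{2} - 4 x + 3\right) + x^{4} + 5 x^{3} - 2 x^{2} + 3 x + 4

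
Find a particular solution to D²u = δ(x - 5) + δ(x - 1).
\frac{|x - 5|}{2} + \frac{|x - 1|}{2}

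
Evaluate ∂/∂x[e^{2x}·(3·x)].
\left(6 x + 3\right) e^{2 x}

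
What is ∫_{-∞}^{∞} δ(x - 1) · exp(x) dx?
e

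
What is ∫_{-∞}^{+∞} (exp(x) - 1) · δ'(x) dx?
-1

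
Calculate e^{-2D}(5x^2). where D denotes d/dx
5 x^{2} - 20 x + 20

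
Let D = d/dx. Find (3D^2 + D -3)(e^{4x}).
49 e^{4 x}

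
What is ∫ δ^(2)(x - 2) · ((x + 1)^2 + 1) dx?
2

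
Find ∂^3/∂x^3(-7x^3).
-42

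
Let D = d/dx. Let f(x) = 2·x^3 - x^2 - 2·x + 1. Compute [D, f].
6 x^{2} - 2 x - 2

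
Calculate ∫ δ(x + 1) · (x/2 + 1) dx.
\frac{1}{2}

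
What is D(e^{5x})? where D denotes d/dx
5 e^{5 x}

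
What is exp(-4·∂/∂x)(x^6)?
x^{6} - 24 x^{5} + 240 x^{4} - 1280 x^{3} + 3840 x^{2} - 6144 x + 4096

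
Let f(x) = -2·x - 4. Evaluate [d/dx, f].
-2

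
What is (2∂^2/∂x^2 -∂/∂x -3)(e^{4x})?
25 e^{4 x}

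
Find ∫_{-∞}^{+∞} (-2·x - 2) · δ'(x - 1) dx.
2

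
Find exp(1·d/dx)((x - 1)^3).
x^{3}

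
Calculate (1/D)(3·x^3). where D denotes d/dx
\frac{3 x^{4}}{4}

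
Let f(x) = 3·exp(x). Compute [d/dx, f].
3 e^{x}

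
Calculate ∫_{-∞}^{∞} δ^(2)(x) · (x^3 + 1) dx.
0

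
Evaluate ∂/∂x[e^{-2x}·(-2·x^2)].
4 x \left(x - 1\right) e^{- 2 x}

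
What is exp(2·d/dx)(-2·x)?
- 2 x - 4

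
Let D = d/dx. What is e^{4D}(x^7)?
x^{7} + 28 x^{6} + 336 x^{5} + 2240 x^{4} + 8960 x^{3} + 21504 x^{2} + 28672 x + 16384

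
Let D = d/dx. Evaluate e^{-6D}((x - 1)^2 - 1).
x^{2} - 14 x + 48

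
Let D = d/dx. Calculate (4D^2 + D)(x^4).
4 x^{2} \left(x + 12\right)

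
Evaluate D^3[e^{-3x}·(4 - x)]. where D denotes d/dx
27 \left(x - 5\right) e^{- 3 x}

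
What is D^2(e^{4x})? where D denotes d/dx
16 e^{4 x}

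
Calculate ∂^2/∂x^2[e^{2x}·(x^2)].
\left(4 x^{2} + 8 x + 2\right) e^{2 x}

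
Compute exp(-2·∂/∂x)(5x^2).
5 x^{2} - 20 x + 20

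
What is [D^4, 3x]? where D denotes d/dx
12D^{3}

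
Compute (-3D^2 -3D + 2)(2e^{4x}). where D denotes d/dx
- 116 e^{4 x}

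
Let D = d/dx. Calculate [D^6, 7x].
42D^{5}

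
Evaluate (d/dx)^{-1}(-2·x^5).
- \frac{x^{6}}{3}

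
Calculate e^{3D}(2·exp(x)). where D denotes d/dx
2 e^{x + 3}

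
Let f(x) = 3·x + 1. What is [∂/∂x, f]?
3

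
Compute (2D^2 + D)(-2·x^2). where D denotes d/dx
- 4 x - 8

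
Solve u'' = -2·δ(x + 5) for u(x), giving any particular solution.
-|x + 5|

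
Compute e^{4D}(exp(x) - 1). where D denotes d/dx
e^{x + 4} - 1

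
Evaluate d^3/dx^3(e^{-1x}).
- e^{- x}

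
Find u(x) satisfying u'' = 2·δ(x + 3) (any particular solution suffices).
|x + 3|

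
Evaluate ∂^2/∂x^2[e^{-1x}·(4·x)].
4 \left(x - 2\right) e^{- x}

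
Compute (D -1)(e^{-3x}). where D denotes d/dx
- 4 e^{- 3 x}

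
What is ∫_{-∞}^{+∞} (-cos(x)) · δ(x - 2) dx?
- \cos{\left(2 \right)}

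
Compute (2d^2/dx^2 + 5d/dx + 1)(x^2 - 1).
x^{2} + 10 x + 3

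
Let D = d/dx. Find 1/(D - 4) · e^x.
- \frac{e^{x}}{3}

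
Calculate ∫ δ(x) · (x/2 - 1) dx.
-1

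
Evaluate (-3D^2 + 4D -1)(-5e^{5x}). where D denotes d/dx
280 e^{5 x}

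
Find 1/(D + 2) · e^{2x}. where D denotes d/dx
\frac{e^{2 x}}{4}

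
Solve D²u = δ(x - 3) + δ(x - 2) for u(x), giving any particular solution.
\frac{|x - 3|}{2} + \frac{|x - 2|}{2}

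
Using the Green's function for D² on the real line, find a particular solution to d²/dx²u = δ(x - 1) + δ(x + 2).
\frac{|x - 1|}{2} + \frac{|x + 2|}{2}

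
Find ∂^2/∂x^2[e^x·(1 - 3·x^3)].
\left(- 3 x^{3} - 18 x^{2} - 18 x + 1\right) e^{x}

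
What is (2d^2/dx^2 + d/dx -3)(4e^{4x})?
132 e^{4 x}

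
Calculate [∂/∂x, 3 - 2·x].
-2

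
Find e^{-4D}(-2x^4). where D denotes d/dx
- 2 x^{4} + 32 x^{3} - 192 x^{2} + 512 x - 512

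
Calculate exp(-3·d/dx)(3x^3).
3 x^{3} - 27 x^{2} + 81 x - 81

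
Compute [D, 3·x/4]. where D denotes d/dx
\frac{3}{4}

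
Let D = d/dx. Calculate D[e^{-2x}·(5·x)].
5 \left(1 - 2 x\right) e^{- 2 x}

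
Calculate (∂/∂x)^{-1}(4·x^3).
x^{4}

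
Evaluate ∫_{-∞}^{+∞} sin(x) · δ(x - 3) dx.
\sin{\left(3 \right)}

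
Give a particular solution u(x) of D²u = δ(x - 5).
\frac{|x - 5|}{2}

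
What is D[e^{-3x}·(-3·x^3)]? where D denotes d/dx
9 x^{2} \left(x - 1\right) e^{- 3 x}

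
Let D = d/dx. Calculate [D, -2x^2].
- 4 x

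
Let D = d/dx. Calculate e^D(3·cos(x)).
3 \cos{\left(x + 1 \right)}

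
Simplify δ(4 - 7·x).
\frac{\delta(x - 4/7)}{7}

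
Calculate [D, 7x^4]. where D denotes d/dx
28 x^{3}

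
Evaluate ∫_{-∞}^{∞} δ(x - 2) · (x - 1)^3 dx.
1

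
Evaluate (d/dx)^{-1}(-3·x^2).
- x^{3}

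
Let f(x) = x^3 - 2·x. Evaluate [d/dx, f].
3 x^{2} - 2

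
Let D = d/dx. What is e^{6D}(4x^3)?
4 x^{3} + 72 x^{2} + 432 x + 864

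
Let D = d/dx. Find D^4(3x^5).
360 x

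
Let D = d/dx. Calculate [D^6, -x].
-6D^{5}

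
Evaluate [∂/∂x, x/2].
\frac{1}{2}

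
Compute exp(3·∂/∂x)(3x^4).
3 x^{4} + 36 x^{3} + 162 x^{2} + 324 x + 243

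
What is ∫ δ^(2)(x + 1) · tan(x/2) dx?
- \frac{\tan{\left(\frac{1}{2} \right)}}{2} - \frac{\tan^{3}{\left(\frac{1}{2} \right)}}{2}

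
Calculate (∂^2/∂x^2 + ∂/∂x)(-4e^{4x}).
- 80 e^{4 x}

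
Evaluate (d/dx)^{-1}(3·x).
\frac{3 x^{2}}{2}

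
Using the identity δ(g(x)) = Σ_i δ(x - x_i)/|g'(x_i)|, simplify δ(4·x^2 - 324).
\frac{\delta(x - 9) + \delta(x + 9)}{72}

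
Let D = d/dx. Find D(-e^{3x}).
- 3 e^{3 x}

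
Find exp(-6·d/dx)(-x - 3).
3 - x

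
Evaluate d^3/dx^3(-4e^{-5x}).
500 e^{- 5 x}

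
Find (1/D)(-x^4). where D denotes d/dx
- \frac{x^{5}}{5}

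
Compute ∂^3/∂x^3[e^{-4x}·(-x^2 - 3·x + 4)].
8 \left(8 x^{2} + 12 x - 47\right) e^{- 4 x}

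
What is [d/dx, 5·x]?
5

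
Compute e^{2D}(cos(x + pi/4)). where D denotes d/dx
\cos{\left(x + \frac{\pi}{4} + 2 \right)}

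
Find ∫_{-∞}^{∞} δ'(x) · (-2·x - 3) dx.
2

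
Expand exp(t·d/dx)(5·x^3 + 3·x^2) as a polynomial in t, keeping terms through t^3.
5 t^{3} + t^{2} \left(15 x + 3\right) + 3 t x \left(5 x + 2\right) + 5 x^{3} + 3 x^{2}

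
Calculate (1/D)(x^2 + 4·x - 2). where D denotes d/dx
\frac{x^{3}}{3} + 2 x^{2} - 2 x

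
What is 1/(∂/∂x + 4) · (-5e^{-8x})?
\frac{5 e^{- 8 x}}{4}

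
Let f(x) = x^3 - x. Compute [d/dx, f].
3 x^{2} - 1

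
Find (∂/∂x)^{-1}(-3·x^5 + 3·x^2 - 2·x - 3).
- \frac{x^{6}}{2} + x^{3} - x^{2} - 3 x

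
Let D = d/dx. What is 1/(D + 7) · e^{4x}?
\frac{e^{4 x}}{11}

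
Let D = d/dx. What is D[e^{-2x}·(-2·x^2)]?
4 x \left(x - 1\right) e^{- 2 x}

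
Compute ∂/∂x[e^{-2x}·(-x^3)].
x^{2} \left(2 x - 3\right) e^{- 2 x}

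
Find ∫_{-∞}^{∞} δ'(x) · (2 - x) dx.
1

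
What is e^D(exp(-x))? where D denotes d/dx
e^{- x - 1}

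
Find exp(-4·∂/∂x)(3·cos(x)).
3 \cos{\left(x - 4 \right)}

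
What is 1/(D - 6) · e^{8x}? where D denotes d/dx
\frac{e^{8 x}}{2}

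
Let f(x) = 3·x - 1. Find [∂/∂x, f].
3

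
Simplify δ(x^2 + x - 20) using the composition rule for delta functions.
\frac{\delta(x + 5) + \delta(x - 4)}{9}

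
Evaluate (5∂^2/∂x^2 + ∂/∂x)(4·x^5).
20 x^{3} \left(x + 20\right)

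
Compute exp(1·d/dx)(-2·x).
- 2 x - 2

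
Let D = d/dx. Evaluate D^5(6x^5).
720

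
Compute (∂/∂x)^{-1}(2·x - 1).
x^{2} - x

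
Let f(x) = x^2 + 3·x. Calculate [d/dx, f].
2 x + 3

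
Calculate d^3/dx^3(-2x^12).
- 2640 x^{9}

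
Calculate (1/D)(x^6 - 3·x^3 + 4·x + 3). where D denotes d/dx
\frac{x^{7}}{7} - \frac{3 x^{4}}{4} + 2 x^{2} + 3 x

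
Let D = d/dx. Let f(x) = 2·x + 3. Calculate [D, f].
2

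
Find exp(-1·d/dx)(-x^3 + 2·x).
- x^{3} + 3 x^{2} - x - 1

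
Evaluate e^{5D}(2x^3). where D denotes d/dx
2 x^{3} + 30 x^{2} + 150 x + 250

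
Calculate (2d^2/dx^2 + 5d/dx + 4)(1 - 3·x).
- 12 x - 11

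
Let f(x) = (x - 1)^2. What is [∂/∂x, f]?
2 x - 2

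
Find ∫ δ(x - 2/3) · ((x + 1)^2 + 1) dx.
\frac{34}{9}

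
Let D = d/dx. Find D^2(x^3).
6 x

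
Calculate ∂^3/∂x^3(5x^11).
4950 x^{8}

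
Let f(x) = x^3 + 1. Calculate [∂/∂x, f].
3 x^{2}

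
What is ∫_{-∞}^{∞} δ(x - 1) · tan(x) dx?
\tan{\left(1 \right)}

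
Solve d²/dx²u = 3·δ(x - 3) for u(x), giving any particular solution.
\frac{3|x - 3|}{2}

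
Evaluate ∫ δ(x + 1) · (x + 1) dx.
0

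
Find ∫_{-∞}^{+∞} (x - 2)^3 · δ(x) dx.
-8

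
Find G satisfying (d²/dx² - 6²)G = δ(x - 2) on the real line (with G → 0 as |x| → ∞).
-\frac{e^{-6|x - 2|}}{12}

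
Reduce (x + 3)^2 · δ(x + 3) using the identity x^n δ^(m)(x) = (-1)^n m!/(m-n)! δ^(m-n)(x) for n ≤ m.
0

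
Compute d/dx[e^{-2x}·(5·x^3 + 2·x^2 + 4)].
\left(- 10 x^{3} + 11 x^{2} + 4 x - 8\right) e^{- 2 x}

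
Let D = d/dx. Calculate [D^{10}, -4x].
-40D^{9}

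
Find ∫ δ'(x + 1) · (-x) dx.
1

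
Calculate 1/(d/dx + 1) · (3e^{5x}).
\frac{e^{5 x}}{2}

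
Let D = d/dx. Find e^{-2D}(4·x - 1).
4 x - 9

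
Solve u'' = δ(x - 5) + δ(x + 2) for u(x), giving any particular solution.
\frac{|x - 5|}{2} + \frac{|x + 2|}{2}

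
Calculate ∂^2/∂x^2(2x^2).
4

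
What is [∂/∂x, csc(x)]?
- \cot{\left(x \right)} \csc{\left(x \right)}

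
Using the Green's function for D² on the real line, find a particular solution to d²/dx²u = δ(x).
\frac{|x|}{2}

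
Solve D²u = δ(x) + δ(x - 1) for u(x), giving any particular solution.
\frac{|x|}{2} + \frac{|x - 1|}{2}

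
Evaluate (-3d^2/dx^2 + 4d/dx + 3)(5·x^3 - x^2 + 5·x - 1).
15 x^{3} + 57 x^{2} - 83 x + 23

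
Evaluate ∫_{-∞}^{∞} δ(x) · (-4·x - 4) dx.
-4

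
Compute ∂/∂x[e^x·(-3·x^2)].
3 x \left(- x - 2\right) e^{x}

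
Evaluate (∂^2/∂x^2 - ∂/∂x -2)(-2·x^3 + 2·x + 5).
4 x^{3} + 6 x^{2} - 16 x - 12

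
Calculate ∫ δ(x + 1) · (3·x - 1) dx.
-4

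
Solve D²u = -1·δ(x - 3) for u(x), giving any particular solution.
-\frac{|x - 3|}{2}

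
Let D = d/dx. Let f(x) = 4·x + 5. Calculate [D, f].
4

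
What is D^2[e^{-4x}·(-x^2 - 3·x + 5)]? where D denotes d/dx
2 \left(- 8 x^{2} - 16 x + 51\right) e^{- 4 x}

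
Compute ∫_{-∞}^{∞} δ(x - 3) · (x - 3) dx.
0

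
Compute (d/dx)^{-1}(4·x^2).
\frac{4 x^{3}}{3}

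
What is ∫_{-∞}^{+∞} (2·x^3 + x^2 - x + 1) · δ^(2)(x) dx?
2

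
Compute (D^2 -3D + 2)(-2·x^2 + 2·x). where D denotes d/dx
- 4 x^{2} + 16 x - 10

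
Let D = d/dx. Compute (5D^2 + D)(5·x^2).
10 x + 50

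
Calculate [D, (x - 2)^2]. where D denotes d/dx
2 x - 4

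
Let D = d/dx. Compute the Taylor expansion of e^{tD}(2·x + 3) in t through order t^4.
2 t + 2 x + 3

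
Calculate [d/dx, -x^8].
- 8 x^{7}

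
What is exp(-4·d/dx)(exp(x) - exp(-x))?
- e^{4 - x} + e^{x - 4}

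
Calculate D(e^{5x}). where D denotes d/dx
5 e^{5 x}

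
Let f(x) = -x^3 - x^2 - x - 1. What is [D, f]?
- 3 x^{2} - 2 x - 1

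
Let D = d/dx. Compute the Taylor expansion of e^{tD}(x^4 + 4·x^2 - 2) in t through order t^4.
t^{4} + 4 t^{3} x + t^{2} \left(6 x^{2} + 4\right) + 4 t x \left(x^{2} + 2\right) + x^{4} + 4 x^{2} - 2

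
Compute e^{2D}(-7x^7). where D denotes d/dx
- 7 x^{7} - 98 x^{6} - 588 x^{5} - 1960 x^{4} - 3920 x^{3} - 4704 x^{2} - 3136 x - 896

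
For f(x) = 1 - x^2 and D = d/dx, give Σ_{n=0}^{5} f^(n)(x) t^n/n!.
- t^{2} - 2 t x - x^{2} + 1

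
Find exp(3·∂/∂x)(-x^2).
- x^{2} - 6 x - 9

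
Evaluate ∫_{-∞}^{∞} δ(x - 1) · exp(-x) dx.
e^{-1}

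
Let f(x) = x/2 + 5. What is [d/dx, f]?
\frac{1}{2}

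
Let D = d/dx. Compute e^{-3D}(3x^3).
3 x^{3} - 27 x^{2} + 81 x - 81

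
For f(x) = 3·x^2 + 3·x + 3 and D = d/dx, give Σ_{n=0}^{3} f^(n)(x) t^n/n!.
3 t^{2} + 3 t \left(2 x + 1\right) + 3 x^{2} + 3 x + 3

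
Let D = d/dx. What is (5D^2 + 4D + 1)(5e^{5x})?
730 e^{5 x}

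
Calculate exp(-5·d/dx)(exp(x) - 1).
e^{x - 5} - 1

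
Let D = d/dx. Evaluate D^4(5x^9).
15120 x^{5}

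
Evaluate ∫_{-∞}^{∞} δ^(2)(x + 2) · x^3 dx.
-12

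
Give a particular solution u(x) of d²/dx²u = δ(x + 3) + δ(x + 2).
\frac{|x + 3|}{2} + \frac{|x + 2|}{2}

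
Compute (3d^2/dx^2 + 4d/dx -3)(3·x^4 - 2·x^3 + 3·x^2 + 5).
- 9 x^{4} + 54 x^{3} + 75 x^{2} - 12 x + 3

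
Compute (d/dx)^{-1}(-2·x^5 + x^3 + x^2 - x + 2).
- \frac{x^{6}}{3} + \frac{x^{4}}{4} + \frac{x^{3}}{3} - \frac{x^{2}}{2} + 2 x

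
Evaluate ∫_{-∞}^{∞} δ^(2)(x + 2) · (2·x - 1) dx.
0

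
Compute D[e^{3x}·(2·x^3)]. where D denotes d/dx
6 x^{2} \left(x + 1\right) e^{3 x}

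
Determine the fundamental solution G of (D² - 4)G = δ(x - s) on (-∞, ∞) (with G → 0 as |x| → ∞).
-\frac{e^{-2|x-s|}}{4}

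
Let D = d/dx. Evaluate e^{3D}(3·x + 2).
3 x + 11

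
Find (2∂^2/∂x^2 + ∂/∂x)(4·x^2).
8 x + 16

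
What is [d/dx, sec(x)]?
\tan{\left(x \right)} \sec{\left(x \right)}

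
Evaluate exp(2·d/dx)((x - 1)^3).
x^{3} + 3 x^{2} + 3 x + 1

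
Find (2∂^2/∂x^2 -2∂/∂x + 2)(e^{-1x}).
6 e^{- x}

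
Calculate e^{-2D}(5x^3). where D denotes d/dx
5 x^{3} - 30 x^{2} + 60 x - 40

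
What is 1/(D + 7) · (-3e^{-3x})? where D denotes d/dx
- \frac{3 e^{- 3 x}}{4}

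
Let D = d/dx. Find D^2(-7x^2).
-14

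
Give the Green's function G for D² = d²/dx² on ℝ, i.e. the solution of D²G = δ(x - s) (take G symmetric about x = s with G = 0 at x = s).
\frac{|x - s|}{2}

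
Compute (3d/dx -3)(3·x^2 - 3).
- 9 x^{2} + 18 x + 9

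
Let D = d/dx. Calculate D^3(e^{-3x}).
- 27 e^{- 3 x}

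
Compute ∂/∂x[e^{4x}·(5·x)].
\left(20 x + 5\right) e^{4 x}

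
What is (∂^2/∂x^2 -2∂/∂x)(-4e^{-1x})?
- 12 e^{- x}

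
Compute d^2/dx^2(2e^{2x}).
8 e^{2 x}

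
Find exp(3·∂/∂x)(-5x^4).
- 5 x^{4} - 60 x^{3} - 270 x^{2} - 540 x - 405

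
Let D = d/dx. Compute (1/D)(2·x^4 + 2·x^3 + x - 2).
\frac{2 x^{5}}{5} + \frac{x^{4}}{2} + \frac{x^{2}}{2} - 2 x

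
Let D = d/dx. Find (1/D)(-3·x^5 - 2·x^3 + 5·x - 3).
- \frac{x^{6}}{2} - \frac{x^{4}}{2} + \frac{5 x^{2}}{2} - 3 x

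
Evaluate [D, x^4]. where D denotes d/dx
4 x^{3}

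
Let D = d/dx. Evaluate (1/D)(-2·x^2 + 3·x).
- \frac{2 x^{3}}{3} + \frac{3 x^{2}}{2}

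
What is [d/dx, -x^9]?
- 9 x^{8}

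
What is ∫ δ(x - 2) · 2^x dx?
4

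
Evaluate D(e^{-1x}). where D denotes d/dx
- e^{- x}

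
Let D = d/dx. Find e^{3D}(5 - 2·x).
- 2 x - 1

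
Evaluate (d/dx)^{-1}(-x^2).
- \frac{x^{3}}{3}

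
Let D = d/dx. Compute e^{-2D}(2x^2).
2 x^{2} - 8 x + 8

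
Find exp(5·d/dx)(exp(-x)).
e^{- x - 5}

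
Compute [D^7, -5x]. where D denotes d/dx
-35D^{6}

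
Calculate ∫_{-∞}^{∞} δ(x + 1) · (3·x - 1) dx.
-4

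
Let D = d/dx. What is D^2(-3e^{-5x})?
- 75 e^{- 5 x}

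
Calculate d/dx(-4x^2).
- 8 x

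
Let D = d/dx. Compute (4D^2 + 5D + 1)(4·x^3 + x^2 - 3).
4 x^{3} + 61 x^{2} + 106 x + 5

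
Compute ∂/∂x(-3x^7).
- 21 x^{6}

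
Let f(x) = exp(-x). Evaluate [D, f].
- e^{- x}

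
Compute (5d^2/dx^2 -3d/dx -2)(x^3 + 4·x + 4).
- 2 x^{3} - 9 x^{2} + 22 x - 20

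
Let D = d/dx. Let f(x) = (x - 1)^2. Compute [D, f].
2 x - 2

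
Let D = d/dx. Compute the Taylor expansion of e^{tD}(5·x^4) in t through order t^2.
5 x^{2} \left(6 t^{2} + 4 t x + x^{2}\right)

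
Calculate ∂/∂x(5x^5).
25 x^{4}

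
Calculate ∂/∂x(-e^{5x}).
- 5 e^{5 x}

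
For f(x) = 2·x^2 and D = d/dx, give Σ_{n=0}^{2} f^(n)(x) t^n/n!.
2 t^{2} + 4 t x + 2 x^{2}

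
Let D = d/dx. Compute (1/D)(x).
\frac{x^{2}}{2}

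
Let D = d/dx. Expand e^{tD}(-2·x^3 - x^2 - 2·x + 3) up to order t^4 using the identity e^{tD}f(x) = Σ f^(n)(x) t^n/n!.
- 2 t^{3} - t^{2} \left(6 x + 1\right) - 2 t \left(3 x^{2} + x + 1\right) - 2 x^{3} - x^{2} - 2 x + 3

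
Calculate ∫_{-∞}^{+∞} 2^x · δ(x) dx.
1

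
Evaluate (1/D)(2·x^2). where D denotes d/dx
\frac{2 x^{3}}{3}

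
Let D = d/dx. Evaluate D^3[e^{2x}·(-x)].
\left(- 8 x - 12\right) e^{2 x}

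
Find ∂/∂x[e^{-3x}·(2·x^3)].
6 x^{2} \left(1 - x\right) e^{- 3 x}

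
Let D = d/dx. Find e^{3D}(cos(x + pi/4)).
\cos{\left(x + \frac{\pi}{4} + 3 \right)}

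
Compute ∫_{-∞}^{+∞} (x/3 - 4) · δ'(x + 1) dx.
- \frac{1}{3}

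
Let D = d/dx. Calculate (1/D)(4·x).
2 x^{2}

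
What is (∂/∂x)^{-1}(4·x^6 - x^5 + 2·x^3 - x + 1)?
\frac{4 x^{7}}{7} - \frac{x^{6}}{6} + \frac{x^{4}}{2} - \frac{x^{2}}{2} + x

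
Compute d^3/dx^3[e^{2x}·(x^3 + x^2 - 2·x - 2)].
\left(8 x^{3} + 44 x^{2} + 44 x - 22\right) e^{2 x}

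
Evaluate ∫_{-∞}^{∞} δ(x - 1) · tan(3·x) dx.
\tan{\left(3 \right)}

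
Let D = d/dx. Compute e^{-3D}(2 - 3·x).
11 - 3 x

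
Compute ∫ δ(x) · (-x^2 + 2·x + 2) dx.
2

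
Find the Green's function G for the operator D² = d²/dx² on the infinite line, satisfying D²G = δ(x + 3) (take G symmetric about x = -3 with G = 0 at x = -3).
\frac{|x + 3|}{2}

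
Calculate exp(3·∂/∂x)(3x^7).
3 x^{7} + 63 x^{6} + 567 x^{5} + 2835 x^{4} + 8505 x^{3} + 15309 x^{2} + 15309 x + 6561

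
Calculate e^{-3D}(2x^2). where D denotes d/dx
2 x^{2} - 12 x + 18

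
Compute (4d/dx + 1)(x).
x + 4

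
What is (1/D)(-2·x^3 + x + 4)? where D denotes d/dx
- \frac{x^{4}}{2} + \frac{x^{2}}{2} + 4 x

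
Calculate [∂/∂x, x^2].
2 x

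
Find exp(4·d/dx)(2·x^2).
2 x^{2} + 16 x + 32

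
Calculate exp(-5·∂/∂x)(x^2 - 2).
x^{2} - 10 x + 23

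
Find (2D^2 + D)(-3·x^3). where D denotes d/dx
9 x \left(- x - 4\right)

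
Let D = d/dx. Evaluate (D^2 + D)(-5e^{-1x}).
0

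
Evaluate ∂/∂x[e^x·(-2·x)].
2 \left(- x - 1\right) e^{x}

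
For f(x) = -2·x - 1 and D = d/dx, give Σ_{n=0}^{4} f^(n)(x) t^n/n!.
- 2 t - 2 x - 1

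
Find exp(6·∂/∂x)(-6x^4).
- 6 x^{4} - 144 x^{3} - 1296 x^{2} - 5184 x - 7776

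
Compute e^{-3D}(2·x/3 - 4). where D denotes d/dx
\frac{2 x}{3} - 6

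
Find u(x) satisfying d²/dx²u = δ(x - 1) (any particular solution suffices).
\frac{|x - 1|}{2}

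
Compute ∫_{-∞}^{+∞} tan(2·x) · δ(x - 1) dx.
\tan{\left(2 \right)}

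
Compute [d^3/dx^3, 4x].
12\frac{d^{2}}{dx^{2}}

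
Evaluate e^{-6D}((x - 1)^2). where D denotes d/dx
x^{2} - 14 x + 49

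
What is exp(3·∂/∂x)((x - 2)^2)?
x^{2} + 2 x + 1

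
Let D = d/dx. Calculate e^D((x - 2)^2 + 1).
x^{2} - 2 x + 2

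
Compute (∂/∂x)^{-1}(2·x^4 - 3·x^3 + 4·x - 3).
\frac{2 x^{5}}{5} - \frac{3 x^{4}}{4} + 2 x^{2} - 3 x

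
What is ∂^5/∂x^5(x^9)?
15120 x^{4}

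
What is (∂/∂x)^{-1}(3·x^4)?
\frac{3 x^{5}}{5}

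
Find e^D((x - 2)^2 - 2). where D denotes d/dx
x^{2} - 2 x - 1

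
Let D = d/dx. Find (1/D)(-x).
- \frac{x^{2}}{2}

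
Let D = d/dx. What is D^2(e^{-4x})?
16 e^{- 4 x}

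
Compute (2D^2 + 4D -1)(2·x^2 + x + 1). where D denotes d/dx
- 2 x^{2} + 15 x + 11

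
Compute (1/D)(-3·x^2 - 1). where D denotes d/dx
- x^{3} - x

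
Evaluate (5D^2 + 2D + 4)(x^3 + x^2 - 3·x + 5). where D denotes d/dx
4 x^{3} + 10 x^{2} + 22 x + 24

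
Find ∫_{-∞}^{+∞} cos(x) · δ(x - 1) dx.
\cos{\left(1 \right)}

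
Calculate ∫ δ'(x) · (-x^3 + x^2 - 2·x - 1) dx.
2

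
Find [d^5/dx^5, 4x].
20\frac{d^{4}}{dx^{4}}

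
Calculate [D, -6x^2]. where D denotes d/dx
- 12 x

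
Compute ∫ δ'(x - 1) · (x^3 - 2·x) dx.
-1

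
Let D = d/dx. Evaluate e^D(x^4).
x^{4} + 4 x^{3} + 6 x^{2} + 4 x + 1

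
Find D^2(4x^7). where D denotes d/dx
168 x^{5}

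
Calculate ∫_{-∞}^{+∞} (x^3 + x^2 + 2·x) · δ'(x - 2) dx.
-18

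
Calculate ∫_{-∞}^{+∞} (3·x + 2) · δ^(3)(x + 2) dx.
0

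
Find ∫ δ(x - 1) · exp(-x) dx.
e^{-1}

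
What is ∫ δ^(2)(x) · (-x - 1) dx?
0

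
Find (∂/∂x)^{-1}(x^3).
\frac{x^{4}}{4}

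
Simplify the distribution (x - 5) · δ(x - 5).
0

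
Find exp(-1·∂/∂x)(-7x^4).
- 7 x^{4} + 28 x^{3} - 42 x^{2} + 28 x - 7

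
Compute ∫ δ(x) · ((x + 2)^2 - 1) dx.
3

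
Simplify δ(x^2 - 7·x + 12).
\frac{\delta(x - 4) + \delta(x - 3)}{1}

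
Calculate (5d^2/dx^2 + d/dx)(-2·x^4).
8 x^{2} \left(- x - 15\right)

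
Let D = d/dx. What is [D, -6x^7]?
- 42 x^{6}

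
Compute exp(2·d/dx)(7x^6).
7 x^{6} + 84 x^{5} + 420 x^{4} + 1120 x^{3} + 1680 x^{2} + 1344 x + 448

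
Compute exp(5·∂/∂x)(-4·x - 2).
- 4 x - 22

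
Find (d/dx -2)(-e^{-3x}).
5 e^{- 3 x}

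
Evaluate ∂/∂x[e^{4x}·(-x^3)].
x^{2} \left(- 4 x - 3\right) e^{4 x}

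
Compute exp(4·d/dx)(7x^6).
7 x^{6} + 168 x^{5} + 1680 x^{4} + 8960 x^{3} + 26880 x^{2} + 43008 x + 28672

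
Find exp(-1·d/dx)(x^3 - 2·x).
x^{3} - 3 x^{2} + x + 1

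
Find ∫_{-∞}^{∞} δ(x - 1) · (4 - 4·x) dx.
0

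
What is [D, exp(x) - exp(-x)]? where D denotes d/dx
2 \cosh{\left(x \right)}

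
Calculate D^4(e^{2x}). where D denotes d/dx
16 e^{2 x}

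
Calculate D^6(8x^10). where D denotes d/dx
1209600 x^{4}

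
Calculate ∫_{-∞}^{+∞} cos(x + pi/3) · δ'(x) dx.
\frac{\sqrt{3}}{2}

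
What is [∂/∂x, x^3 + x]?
3 x^{2} + 1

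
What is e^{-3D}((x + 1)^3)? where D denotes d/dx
x^{3} - 6 x^{2} + 12 x - 8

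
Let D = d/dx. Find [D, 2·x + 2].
2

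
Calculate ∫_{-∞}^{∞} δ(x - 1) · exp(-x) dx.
e^{-1}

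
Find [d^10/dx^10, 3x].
30\frac{d^{9}}{dx^{9}}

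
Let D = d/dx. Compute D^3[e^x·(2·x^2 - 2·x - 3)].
\left(2 x^{2} + 10 x + 3\right) e^{x}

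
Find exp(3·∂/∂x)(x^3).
x^{3} + 9 x^{2} + 27 x + 27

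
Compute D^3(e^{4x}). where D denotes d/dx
64 e^{4 x}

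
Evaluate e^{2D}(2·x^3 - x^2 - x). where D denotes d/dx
2 x^{3} + 11 x^{2} + 19 x + 10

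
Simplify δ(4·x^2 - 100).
\frac{\delta(x - 5) + \delta(x + 5)}{40}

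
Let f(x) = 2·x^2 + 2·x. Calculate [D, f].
4 x + 2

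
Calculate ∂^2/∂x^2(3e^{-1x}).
3 e^{- x}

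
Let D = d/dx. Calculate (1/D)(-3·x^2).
- x^{3}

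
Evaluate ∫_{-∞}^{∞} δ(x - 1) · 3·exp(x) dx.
3 e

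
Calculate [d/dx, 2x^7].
14 x^{6}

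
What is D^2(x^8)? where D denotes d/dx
56 x^{6}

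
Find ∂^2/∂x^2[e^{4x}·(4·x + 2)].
64 \left(x + 1\right) e^{4 x}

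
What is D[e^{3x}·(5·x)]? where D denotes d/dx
\left(15 x + 5\right) e^{3 x}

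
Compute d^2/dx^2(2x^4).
24 x^{2}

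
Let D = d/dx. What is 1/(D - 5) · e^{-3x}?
- \frac{e^{- 3 x}}{8}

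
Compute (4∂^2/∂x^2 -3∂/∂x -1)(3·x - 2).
- 3 x - 7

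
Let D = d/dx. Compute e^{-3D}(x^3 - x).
x^{3} - 9 x^{2} + 26 x - 24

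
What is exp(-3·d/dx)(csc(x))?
\csc{\left(x - 3 \right)}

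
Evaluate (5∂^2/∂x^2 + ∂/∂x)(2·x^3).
6 x \left(x + 10\right)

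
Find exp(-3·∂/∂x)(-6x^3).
- 6 x^{3} + 54 x^{2} - 162 x + 162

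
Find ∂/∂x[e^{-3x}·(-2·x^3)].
6 x^{2} \left(x - 1\right) e^{- 3 x}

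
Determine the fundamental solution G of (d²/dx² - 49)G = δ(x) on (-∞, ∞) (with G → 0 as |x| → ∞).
-\frac{e^{-7|x|}}{14}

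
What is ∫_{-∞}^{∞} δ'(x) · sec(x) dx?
0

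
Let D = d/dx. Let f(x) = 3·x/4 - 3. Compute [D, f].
\frac{3}{4}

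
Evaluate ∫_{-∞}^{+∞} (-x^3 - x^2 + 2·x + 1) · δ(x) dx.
1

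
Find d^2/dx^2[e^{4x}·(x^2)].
\left(16 x^{2} + 16 x + 2\right) e^{4 x}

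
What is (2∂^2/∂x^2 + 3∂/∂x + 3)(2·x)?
6 x + 6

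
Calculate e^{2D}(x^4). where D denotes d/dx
x^{4} + 8 x^{3} + 24 x^{2} + 32 x + 16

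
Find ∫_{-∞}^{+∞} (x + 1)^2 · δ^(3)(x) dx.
0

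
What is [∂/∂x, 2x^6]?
12 x^{5}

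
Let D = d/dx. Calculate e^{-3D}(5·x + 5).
5 x - 10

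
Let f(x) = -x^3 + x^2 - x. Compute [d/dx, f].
- 3 x^{2} + 2 x - 1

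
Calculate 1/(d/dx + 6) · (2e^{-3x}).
\frac{2 e^{- 3 x}}{3}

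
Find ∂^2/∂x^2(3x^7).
126 x^{5}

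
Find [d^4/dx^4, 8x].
32\frac{d^{3}}{dx^{3}}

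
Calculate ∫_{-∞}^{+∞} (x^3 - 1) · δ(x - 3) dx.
26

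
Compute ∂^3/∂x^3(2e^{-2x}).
- 16 e^{- 2 x}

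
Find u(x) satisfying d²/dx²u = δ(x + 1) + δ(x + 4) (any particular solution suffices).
\frac{|x + 1|}{2} + \frac{|x + 4|}{2}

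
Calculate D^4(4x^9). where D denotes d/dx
12096 x^{5}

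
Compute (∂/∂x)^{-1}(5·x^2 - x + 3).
\frac{5 x^{3}}{3} - \frac{x^{2}}{2} + 3 x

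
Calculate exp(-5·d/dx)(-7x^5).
- 7 x^{5} + 175 x^{4} - 1750 x^{3} + 8750 x^{2} - 21875 x + 21875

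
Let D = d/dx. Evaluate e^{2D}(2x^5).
2 x^{5} + 20 x^{4} + 80 x^{3} + 160 x^{2} + 160 x + 64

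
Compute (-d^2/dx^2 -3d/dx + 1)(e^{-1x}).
3 e^{- x}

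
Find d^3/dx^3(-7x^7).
- 1470 x^{4}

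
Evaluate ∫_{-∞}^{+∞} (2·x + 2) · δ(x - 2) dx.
6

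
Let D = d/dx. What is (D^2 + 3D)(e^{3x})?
18 e^{3 x}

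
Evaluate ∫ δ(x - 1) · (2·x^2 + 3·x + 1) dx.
6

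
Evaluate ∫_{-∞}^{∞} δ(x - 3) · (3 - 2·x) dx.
-3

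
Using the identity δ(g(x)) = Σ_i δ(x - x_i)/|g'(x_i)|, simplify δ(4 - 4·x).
\frac{\delta(x - 1)}{4}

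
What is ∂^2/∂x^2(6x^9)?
432 x^{7}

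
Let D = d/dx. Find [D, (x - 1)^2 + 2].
2 x - 2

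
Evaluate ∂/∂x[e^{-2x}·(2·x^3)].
x^{2} \left(6 - 4 x\right) e^{- 2 x}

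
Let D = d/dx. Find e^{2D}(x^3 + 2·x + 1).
x^{3} + 6 x^{2} + 14 x + 13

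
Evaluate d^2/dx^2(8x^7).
336 x^{5}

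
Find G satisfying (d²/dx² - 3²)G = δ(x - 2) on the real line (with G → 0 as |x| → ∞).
-\frac{e^{-3|x - 2|}}{6}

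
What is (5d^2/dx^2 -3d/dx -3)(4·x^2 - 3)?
- 12 x^{2} - 24 x + 49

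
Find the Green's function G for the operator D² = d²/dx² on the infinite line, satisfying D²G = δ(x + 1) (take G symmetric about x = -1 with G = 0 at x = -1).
\frac{|x + 1|}{2}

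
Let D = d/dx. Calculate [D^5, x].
5D^{4}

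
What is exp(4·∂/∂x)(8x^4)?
8 x^{4} + 128 x^{3} + 768 x^{2} + 2048 x + 2048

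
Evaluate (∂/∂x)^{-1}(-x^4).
- \frac{x^{5}}{5}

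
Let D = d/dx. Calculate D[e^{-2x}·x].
\left(1 - 2 x\right) e^{- 2 x}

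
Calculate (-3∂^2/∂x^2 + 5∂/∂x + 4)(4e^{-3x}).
- 152 e^{- 3 x}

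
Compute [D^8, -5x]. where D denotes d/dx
-40D^{7}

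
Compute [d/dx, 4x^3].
12 x^{2}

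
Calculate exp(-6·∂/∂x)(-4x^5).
- 4 x^{5} + 120 x^{4} - 1440 x^{3} + 8640 x^{2} - 25920 x + 31104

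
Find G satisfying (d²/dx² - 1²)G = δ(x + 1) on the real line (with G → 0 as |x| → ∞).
-\frac{e^{-|x + 1|}}{2}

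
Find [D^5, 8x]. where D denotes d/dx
40D^{4}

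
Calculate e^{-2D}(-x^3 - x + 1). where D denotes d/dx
- x^{3} + 6 x^{2} - 13 x + 11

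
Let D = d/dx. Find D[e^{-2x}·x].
\left(1 - 2 x\right) e^{- 2 x}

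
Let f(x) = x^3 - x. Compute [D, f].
3 x^{2} - 1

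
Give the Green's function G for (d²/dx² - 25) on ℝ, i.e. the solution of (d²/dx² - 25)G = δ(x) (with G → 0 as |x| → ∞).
-\frac{e^{-5|x|}}{10}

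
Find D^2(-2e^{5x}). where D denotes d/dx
- 50 e^{5 x}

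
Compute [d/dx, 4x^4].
16 x^{3}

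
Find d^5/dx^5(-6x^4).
0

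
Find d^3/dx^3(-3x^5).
- 180 x^{2}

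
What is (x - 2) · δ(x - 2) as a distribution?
0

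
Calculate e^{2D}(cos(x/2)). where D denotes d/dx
\cos{\left(\frac{x}{2} + 1 \right)}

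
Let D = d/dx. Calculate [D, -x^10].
- 10 x^{9}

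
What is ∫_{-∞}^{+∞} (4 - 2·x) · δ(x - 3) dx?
-2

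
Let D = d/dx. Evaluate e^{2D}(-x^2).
- x^{2} - 4 x - 4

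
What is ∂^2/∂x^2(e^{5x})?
25 e^{5 x}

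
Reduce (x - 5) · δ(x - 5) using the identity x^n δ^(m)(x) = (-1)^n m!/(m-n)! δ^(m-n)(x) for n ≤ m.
0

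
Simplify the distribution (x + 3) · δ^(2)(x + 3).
-2\delta'(x + 3)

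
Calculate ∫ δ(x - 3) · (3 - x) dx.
0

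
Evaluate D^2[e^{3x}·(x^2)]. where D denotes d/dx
\left(9 x^{2} + 12 x + 2\right) e^{3 x}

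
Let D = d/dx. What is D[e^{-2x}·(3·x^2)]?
6 x \left(1 - x\right) e^{- 2 x}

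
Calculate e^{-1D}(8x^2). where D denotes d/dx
8 x^{2} - 16 x + 8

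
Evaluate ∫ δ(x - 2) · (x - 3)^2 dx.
1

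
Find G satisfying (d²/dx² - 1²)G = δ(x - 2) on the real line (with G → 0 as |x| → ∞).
-\frac{e^{-|x - 2|}}{2}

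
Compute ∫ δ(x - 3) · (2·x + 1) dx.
7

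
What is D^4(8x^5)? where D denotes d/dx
960 x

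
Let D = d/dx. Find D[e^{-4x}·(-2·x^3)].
x^{2} \left(8 x - 6\right) e^{- 4 x}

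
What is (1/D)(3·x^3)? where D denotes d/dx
\frac{3 x^{4}}{4}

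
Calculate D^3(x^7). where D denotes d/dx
210 x^{4}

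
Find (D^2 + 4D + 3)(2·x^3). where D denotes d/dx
6 x \left(x^{2} + 4 x + 2\right)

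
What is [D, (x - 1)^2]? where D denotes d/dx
2 x - 2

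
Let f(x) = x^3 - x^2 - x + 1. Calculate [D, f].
3 x^{2} - 2 x - 1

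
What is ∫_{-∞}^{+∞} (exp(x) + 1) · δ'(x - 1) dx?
- e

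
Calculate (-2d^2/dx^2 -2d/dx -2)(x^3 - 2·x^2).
- 2 x^{3} - 2 x^{2} - 4 x + 8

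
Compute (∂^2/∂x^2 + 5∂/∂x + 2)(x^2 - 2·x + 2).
2 x^{2} + 6 x - 4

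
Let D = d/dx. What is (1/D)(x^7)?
\frac{x^{8}}{8}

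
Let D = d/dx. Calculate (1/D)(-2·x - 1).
- x^{2} - x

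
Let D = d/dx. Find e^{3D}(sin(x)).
\sin{\left(x + 3 \right)}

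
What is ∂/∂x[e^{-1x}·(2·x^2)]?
2 x \left(2 - x\right) e^{- x}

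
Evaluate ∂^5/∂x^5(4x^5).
480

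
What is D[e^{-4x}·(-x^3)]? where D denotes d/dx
x^{2} \left(4 x - 3\right) e^{- 4 x}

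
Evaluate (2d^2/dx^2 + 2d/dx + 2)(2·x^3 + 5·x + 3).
4 x^{3} + 12 x^{2} + 34 x + 16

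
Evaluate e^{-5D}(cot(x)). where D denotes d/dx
\cot{\left(x - 5 \right)}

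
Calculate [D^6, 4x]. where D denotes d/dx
24D^{5}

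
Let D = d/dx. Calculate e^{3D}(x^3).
x^{3} + 9 x^{2} + 27 x + 27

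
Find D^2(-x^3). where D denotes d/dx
- 6 x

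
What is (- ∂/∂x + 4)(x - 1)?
4 x - 5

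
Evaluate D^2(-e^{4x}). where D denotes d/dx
- 16 e^{4 x}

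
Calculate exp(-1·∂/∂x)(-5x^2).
- 5 x^{2} + 10 x - 5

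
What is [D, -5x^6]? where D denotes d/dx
- 30 x^{5}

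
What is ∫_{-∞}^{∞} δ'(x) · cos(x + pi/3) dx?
\frac{\sqrt{3}}{2}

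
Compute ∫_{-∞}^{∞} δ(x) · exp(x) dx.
1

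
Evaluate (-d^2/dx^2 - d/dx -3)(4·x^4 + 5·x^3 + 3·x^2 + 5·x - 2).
- 12 x^{4} - 31 x^{3} - 72 x^{2} - 51 x - 5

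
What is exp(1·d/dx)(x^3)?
x^{3} + 3 x^{2} + 3 x + 1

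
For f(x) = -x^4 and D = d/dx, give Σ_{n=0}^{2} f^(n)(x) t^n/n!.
x^{2} \left(- 6 t^{2} - 4 t x - x^{2}\right)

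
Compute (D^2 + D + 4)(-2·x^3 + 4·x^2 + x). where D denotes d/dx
- 8 x^{3} + 10 x^{2} + 9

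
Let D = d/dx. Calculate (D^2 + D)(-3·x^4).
12 x^{2} \left(- x - 3\right)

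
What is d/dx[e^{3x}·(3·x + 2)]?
9 \left(x + 1\right) e^{3 x}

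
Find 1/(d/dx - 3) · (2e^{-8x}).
- \frac{2 e^{- 8 x}}{11}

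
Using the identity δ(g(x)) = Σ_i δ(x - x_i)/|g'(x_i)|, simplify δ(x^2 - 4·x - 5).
\frac{\delta(x - 5) + \delta(x + 1)}{6}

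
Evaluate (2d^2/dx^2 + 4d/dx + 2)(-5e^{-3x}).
- 40 e^{- 3 x}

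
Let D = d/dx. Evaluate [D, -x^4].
- 4 x^{3}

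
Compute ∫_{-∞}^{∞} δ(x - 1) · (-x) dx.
-1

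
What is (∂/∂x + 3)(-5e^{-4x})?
5 e^{- 4 x}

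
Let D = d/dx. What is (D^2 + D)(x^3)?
3 x \left(x + 2\right)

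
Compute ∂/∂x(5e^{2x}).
10 e^{2 x}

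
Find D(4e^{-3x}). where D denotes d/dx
- 12 e^{- 3 x}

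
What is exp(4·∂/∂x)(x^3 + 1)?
x^{3} + 12 x^{2} + 48 x + 65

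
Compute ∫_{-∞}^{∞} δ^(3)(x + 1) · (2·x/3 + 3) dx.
0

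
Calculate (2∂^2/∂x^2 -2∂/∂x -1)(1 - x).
x + 1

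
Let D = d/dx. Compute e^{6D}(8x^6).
8 x^{6} + 288 x^{5} + 4320 x^{4} + 34560 x^{3} + 155520 x^{2} + 373248 x + 373248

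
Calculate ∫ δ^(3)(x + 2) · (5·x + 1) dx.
0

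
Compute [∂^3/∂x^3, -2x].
-6\frac{d^{2}}{dx^{2}}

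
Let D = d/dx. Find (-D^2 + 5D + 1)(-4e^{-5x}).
196 e^{- 5 x}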